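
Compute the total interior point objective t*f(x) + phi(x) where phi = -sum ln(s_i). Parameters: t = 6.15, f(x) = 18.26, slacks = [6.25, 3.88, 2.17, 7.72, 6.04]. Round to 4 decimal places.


Step 1: Compute log-barrier.
ln values: [1.8326, 1.3558, 0.7747, 2.0438, 1.7984]
phi = -(1.8326 + 1.3558 + 0.7747 + 2.0438 + 1.7984) = -7.8054
Step 2: Compute augmented objective.
t*f(x) = 6.15*18.26 = 112.299
Total = 112.299 - 7.8054 = 104.4936


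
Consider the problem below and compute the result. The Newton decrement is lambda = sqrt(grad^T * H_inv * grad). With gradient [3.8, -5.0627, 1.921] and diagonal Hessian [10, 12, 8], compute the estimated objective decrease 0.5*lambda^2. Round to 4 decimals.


Step 1: H is diagonal, so H^(-1) * g = [0.38, -0.4219, 0.2401].
Step 2: g^T H^(-1) g = sum_i g_i^2 / H_ii
  = (3.8)^2/10 + (-5.0627)^2/12 + (1.921)^2/8
  = 1.444 + 2.1359 + 0.4613 = 4.0412
Step 3: Objective decrease = 0.5 * g^T H^(-1) g = 2.0206


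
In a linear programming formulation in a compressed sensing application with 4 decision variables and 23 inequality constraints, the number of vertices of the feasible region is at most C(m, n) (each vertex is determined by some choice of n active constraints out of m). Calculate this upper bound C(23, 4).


Each vertex corresponds to some choice of n active constraints out of m, so the number of vertices is at most C(m, n) = m! / (n!(m-n)!).
m = 23, n = 4
Numerator: 23 * 22 * 21 * 20
Denominator: 4! = 24
C(23, 4) = 8855


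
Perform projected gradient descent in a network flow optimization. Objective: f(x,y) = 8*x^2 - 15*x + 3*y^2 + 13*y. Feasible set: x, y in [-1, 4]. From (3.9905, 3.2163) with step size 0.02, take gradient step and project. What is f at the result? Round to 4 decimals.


Step 1: Compute gradient at (3.9905, 3.2163).
grad_x = 2*8*3.9905 - 15 = 48.848
grad_y = 2*3*3.2163 + 13 = 32.2978
Step 2: Gradient step.
x_raw = 3.9905 - 0.02*48.848 = 3.0135
y_raw = 3.2163 - 0.02*32.2978 = 2.5703
Step 3: Project onto [-1, 4].
x_proj = clip(3.0135) = 3.0135
y_proj = clip(2.5703) = 2.5703
Step 4: Evaluate f.
f(3.0135, 2.5703) = 80.6828


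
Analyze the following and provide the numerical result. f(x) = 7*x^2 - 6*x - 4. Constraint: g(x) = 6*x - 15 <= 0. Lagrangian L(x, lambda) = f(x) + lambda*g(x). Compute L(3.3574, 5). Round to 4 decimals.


Step 1: Evaluate f(x).
f(3.3574) = 7*3.3574^2 - 6*3.3574 - 4 = 54.7605
Step 2: Evaluate g(x).
g(3.3574) = 6*3.3574 - 15 = 5.1444
Step 3: Compute Lagrangian.
L = 54.7605 + 5*5.1444 = 80.4825


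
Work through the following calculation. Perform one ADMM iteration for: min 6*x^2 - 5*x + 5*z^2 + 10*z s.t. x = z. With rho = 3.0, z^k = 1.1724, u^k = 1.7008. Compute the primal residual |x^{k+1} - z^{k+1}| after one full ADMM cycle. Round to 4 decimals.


ADMM iteration with rho = 3.0, z^k = 1.1724, u^k = 1.7008
Step 1: x-update.
Minimize 6*x^2 - 5*x + (3.0/2)*(x - 1.1724 + 1.7008)^2
FOC: (2*6 + 3.0)*x = 5 + 3.0*(1.1724 - 1.7008)
x^{k+1} = 0.2277
Step 2: z-update.
Minimize 5*z^2 + 10*z + (3.0/2)*(0.2277 - z + 1.7008)^2
FOC: (2*5 + 3.0)*z = -10 + 3.0*(0.2277 + 1.7008)
z^{k+1} = -0.3242
Step 3: u-update.
u^{k+1} = 1.7008 + 0.2277 + 0.3242 = 2.2527
Step 4: Primal residual = |0.2277 + 0.3242| = 0.5519


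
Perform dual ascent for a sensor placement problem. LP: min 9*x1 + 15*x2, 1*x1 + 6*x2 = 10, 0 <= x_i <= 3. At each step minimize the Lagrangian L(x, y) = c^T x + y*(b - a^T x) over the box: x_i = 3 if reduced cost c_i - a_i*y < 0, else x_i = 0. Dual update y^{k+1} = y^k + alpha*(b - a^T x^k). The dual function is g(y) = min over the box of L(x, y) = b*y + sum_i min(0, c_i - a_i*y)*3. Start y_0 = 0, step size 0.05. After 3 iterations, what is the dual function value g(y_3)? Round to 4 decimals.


Dual ascent for LP: min 9*x1 + 15*x2, 1*x1 + 6*x2 = 10, 0 <= x_i <= 3
Step 1: y^k = 0.0, reduced costs: (9.0, 15.0)
  x^k = (0.0, 0.0), subgradient = b - a^T x = 10.0
  y^{k+1} = 0.0 + 0.05*10.0 = 0.5
Step 2: y^k = 0.5, reduced costs: (8.5, 12.0)
  x^k = (0.0, 0.0), subgradient = b - a^T x = 10.0
  y^{k+1} = 0.5 + 0.05*10.0 = 1.0
Step 3: y^k = 1.0, reduced costs: (8.0, 9.0)
  x^k = (0.0, 0.0), subgradient = b - a^T x = 10.0
  y^{k+1} = 1.0 + 0.05*10.0 = 1.5
Dual objective at y_3 = 1.5: reduced costs (7.5, 6.0), box minimizer x = (0.0, 0.0)
g(y_3) = b*y + (c1 - a1*y)*x1 + (c2 - a2*y)*x2 = 10*1.5 + 7.5*0.0 + 6.0*0.0 = 15.0 + 0.0 + 0.0 = 15.0


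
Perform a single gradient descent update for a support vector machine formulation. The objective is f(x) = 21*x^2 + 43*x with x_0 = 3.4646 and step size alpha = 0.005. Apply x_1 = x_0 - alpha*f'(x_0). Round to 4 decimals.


We compute the gradient at x_0 and apply the update.
f'(x) = 42*x + 43
f'(3.4646) = 42*3.4646 + 43 = 188.5132
x_1 = 3.4646 - 0.005*188.5132 = 2.522


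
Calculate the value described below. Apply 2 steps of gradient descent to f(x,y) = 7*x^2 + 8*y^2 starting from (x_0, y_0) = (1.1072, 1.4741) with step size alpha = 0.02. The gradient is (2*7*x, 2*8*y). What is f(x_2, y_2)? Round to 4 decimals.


Gradient descent on f(x,y) = 7*x^2 + 8*y^2.
Starting point: (1.1072, 1.4741), alpha = 0.02
Step 1: grad_x = 2*7*1.1072 = 15.5008, grad_y = 2*8*1.4741 = 23.5856
  x_1 = 1.1072 - 0.02*15.5008 = 0.7972
  y_1 = 1.4741 - 0.02*23.5856 = 1.0024
Step 2: grad_x = 2*7*0.7972 = 11.1606, grad_y = 2*8*1.0024 = 16.0382
  x_2 = 0.7972 - 0.02*11.1606 = 0.574
  y_2 = 1.0024 - 0.02*16.0382 = 0.6816
f(0.574, 0.6816) = 7*0.574^2 + 8*0.6816^2 = 6.023


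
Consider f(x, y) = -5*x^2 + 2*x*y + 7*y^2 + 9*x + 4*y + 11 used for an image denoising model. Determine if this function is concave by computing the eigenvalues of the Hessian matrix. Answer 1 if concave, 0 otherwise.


The Hessian of f(x,y) = -5*x^2 + 2*x*y + 7*y^2 + 9*x + 4*y + 11 is:
H = [[-10, 2], [2, 14]]
Trace = -10 + 14 = 4
Determinant = -10*14 - (2)^2 = -144
Discriminant = (4)^2 - 4*-144 = 592.0
Eigenvalues: lambda_1 = -10.1655, lambda_2 = 14.1655
The function is not concave.

0


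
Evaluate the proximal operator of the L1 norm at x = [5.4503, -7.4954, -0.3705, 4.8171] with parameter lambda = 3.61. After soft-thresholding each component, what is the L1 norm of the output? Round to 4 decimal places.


Soft-thresholding with lambda = 3.61:
prox(5.4503) = sign(5.4503)*max(|5.4503| - 3.61, 0) = 1.8403
prox(-7.4954) = sign(-7.4954)*max(|-7.4954| - 3.61, 0) = -3.8854
prox(-0.3705) = sign(-0.3705)*max(|-0.3705| - 3.61, 0) = 0.0
prox(4.8171) = sign(4.8171)*max(|4.8171| - 3.61, 0) = 1.2071
prox(x) = [1.8403, -3.8854, 0.0, 1.2071]
||prox(x)||_1 = 1.8403 + 3.8854 + 0.0 + 1.2071 = 6.9328


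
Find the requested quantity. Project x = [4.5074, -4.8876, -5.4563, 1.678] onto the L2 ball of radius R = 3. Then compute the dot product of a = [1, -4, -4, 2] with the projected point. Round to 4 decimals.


Step 1: Compute ||x|| (intermediates to 6 decimals).
||x|| = sqrt(4.5074^2 + (-4.8876)^2 + (-5.4563)^2 + 1.678^2) = 8.763115
Step 2: Project.
Since ||x|| > R, scale = R/||x|| = 3/8.763115 = 0.342344, proj(x) = scale * x
proj(x) = [1.543081, -1.673241, -1.867932, 0.574453]
Step 3: Dot product.
a^T * proj(x) = 1*1.543081 - 4*(-1.673241) - 4*(-1.867932) + 2*0.574453 = 16.8567


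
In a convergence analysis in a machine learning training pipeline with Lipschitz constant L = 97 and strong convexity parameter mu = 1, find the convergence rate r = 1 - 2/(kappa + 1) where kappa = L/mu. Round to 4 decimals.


Step 1: Compute the condition number.
kappa = L/mu = 97/1 = 97.0
Step 2: Compute the convergence rate.
r = 1 - 2/(kappa + 1) = 1 - 2*mu/(L + mu) = (L - mu)/(L + mu) = 96/98 = 0.9796


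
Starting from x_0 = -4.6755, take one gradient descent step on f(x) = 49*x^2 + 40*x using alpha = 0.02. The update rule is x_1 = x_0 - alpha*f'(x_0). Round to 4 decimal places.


We compute the gradient at x_0 and apply the update.
f'(x) = 98*x + 40
f'(-4.6755) = 98*-4.6755 + 40 = -418.199
x_1 = -4.6755 - 0.02*-418.199 = 3.6885


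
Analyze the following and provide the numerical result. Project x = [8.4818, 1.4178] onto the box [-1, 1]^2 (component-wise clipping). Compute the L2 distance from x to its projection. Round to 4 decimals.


Project each component onto [-1, 1].
clip(8.4818) = 1.0, clip(1.4178) = 1.0
Projection = [1.0, 1.0]
Squared diffs: [55.9773, 0.1746]
Distance = sqrt(56.1519) = 7.4935


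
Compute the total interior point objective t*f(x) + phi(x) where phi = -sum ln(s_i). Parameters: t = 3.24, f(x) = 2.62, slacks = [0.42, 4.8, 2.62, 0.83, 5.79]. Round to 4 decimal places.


Step 1: Compute log-barrier.
ln values: [-0.8675, 1.5686, 0.9632, -0.1863, 1.7561]
phi = -(-0.8675 + 1.5686 + 0.9632 - 0.1863 + 1.7561) = -3.2341
Step 2: Compute augmented objective.
t*f(x) = 3.24*2.62 = 8.4888
Total = 8.4888 - 3.2341 = 5.2547


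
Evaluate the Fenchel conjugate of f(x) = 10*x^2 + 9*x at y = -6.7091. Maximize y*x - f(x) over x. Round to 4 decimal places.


f*(y) = sup_x {y*x - a*x^2 - b*x} = sup_x {(y-b)*x - a*x^2}
FOC: (y - b) - 2a*x = 0 => x* = (y - b)/(2a)
x* = (-6.7091 - 9)/(2*10) = -0.7855
f*(-6.7091) = (y-b)^2/(4a) = (-6.7091 - 9)^2/(4*10)
= 246.7758/40 = 6.1694


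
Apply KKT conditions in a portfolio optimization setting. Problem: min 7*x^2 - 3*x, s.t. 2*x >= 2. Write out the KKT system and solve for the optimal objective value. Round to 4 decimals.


Step 1: Try lambda = 0 (constraint inactive).
x_unc = 3/(2*7) = 0.2143
Check: 2*0.2143 = 0.4286 < 2 -- violated!
Step 2: Constraint must be active: 2*x = 2
x* = 2/2 = 1.0
lambda = (2*7*1.0 - 3)/2 = 5.5
Step 3: Compute optimal value.
f(x*) = 7*1.0^2 - 3*1.0 = 4.0


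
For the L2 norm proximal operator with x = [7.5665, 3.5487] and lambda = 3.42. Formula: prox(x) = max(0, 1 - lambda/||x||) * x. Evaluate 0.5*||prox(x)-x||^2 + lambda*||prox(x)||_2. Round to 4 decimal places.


Step 1: Compute ||x||.
||x|| = 8.3573
Step 2: Compute scaling factor.
scale = max(0, 1 - 3.42/8.3573) = 0.5908
Step 3: prox(x) = [4.4701, 2.0965]
||prox(x)|| = 4.9373
Step 4: Proximal objective.
0.5*||prox-x||^2 = 5.8482
lambda*||prox|| = 16.8856
Total = 22.7339


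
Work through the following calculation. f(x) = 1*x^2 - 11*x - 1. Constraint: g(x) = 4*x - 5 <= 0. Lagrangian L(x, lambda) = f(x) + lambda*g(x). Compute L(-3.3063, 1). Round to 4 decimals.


Step 1: Evaluate f(x).
f(-3.3063) = 1*(-3.3063)^2 - 11*(-3.3063) - 1 = 46.3009
Step 2: Evaluate g(x).
g(-3.3063) = 4*-3.3063 - 5 = -18.2252
Step 3: Compute Lagrangian.
L = 46.3009 + 1*-18.2252 = 28.0757


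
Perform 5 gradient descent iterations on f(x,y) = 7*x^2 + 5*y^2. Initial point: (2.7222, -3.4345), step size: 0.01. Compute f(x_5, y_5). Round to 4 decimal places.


Gradient descent on f(x,y) = 7*x^2 + 5*y^2.
Starting point: (2.7222, -3.4345), alpha = 0.01
Step 1: grad_x = 2*7*2.7222 = 38.1108, grad_y = 2*5*-3.4345 = -34.345
  x_1 = 2.7222 - 0.01*38.1108 = 2.3411
  y_1 = -3.4345 - 0.01*-34.345 = -3.0911
Step 2: grad_x = 2*7*2.3411 = 32.7753, grad_y = 2*5*-3.0911 = -30.9105
  x_2 = 2.3411 - 0.01*32.7753 = 2.0133
  y_2 = -3.0911 - 0.01*-30.9105 = -2.7819
Step 3: grad_x = 2*7*2.0133 = 28.1867, grad_y = 2*5*-2.7819 = -27.8195
  x_3 = 2.0133 - 0.01*28.1867 = 1.7315
  y_3 = -2.7819 - 0.01*-27.8195 = -2.5038
Step 4: grad_x = 2*7*1.7315 = 24.2406, grad_y = 2*5*-2.5038 = -25.0375
  x_4 = 1.7315 - 0.01*24.2406 = 1.4891
  y_4 = -2.5038 - 0.01*-25.0375 = -2.2534
Step 5: grad_x = 2*7*1.4891 = 20.8469, grad_y = 2*5*-2.2534 = -22.5338
  x_5 = 1.4891 - 0.01*20.8469 = 1.2806
  y_5 = -2.2534 - 0.01*-22.5338 = -2.028
f(1.2806, -2.028) = 7*1.2806^2 + 5*(-2.028)^2 = 32.0442


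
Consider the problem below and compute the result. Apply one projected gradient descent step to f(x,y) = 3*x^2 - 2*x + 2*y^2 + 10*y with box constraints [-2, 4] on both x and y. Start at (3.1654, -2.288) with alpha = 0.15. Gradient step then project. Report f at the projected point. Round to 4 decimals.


Step 1: Compute gradient at (3.1654, -2.288).
grad_x = 2*3*3.1654 - 2 = 16.9924
grad_y = 2*2*-2.288 + 10 = 0.848
Step 2: Gradient step.
x_raw = 3.1654 - 0.15*16.9924 = 0.6165
y_raw = -2.288 - 0.15*0.848 = -2.4152
Step 3: Project onto [-2, 4].
x_proj = clip(0.6165) = 0.6165
y_proj = clip(-2.4152) = -2.0
Step 4: Evaluate f.
f(0.6165, -2.0) = -12.0927


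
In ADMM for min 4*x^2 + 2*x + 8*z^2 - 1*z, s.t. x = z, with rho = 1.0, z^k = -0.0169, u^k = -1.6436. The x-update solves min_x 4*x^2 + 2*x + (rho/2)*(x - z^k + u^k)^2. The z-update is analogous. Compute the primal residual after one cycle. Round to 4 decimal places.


ADMM iteration with rho = 1.0, z^k = -0.0169, u^k = -1.6436
Step 1: x-update.
Minimize 4*x^2 + 2*x + (1.0/2)*(x + 0.0169 - 1.6436)^2
FOC: (2*4 + 1.0)*x = -2 + 1.0*(-0.0169 + 1.6436)
x^{k+1} = -0.0415
Step 2: z-update.
Minimize 8*z^2 - 1*z + (1.0/2)*(-0.0415 - z - 1.6436)^2
FOC: (2*8 + 1.0)*z = 1 + 1.0*(-0.0415 - 1.6436)
z^{k+1} = -0.0403
Step 3: u-update.
u^{k+1} = -1.6436 - 0.0415 + 0.0403 = -1.6448
Step 4: Primal residual = |-0.0415 + 0.0403| = 0.0012


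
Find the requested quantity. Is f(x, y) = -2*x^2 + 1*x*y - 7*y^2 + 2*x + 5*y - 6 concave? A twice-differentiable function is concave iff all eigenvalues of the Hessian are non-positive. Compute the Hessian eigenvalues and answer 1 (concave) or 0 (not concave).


The Hessian of f(x,y) = -2*x^2 + 1*x*y - 7*y^2 + 2*x + 5*y - 6 is:
H = [[-4, 1], [1, -14]]
Trace = -4 - 14 = -18
Determinant = -4*-14 - (1)^2 = 55
Discriminant = (-18)^2 - 4*55 = 104.0
Eigenvalues: lambda_1 = -14.099, lambda_2 = -3.901
The function is concave.

1


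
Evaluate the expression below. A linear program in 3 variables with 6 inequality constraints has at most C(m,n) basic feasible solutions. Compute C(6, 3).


Each vertex corresponds to some choice of n active constraints out of m, so the number of vertices is at most C(m, n) = m! / (n!(m-n)!).
m = 6, n = 3
Numerator: 6 * 5 * 4
Denominator: 3! = 6
C(6, 3) = 20


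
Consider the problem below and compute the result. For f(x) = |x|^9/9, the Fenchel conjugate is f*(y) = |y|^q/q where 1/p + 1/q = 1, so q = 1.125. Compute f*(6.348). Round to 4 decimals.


The conjugate exponent q satisfies 1/p + 1/q = 1.
p = 9, so q = 9/(9 - 1) = 1.125
|y|^q = 6.348^1.125 = 7.9977
f*(6.348) = 7.9977 / 1.125 = 7.1091


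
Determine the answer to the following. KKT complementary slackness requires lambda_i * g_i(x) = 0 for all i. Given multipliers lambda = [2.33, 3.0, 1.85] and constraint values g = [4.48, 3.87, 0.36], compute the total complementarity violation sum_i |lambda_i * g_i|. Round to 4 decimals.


KKT complementary slackness check:
lambda_1 * g_1 = 2.33 * 4.48 = 10.4384
lambda_2 * g_2 = 3.0 * 3.87 = 11.61
lambda_3 * g_3 = 1.85 * 0.36 = 0.666
Total violation = 10.4384 + 11.61 + 0.666 = 22.7144


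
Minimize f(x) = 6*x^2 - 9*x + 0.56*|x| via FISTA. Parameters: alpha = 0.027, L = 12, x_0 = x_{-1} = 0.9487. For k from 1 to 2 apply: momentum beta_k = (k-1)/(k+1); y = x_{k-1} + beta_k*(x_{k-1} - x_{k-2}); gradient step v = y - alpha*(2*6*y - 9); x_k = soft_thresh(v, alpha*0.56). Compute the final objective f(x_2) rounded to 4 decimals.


FISTA on f(x) = 6*x^2 - 9*x + 0.56*|x|
L = 12, alpha = 0.027
Iteration 1: beta = 0.0, y = 0.9487 + 0.0*(0.9487 - 0.9487) = 0.9487
  grad(y) = 2.3844, v = y - alpha*grad = 0.8843
  prox(v) = soft_thresh(0.8843, 0.0151) = 0.8692
Iteration 2: beta = 0.3333, y = 0.8692 + 0.3333*(0.8692 - 0.9487) = 0.8427
  grad(y) = 1.1124, v = y - alpha*grad = 0.8127
  prox(v) = soft_thresh(0.8127, 0.0151) = 0.7975
f(x_2) = 6*0.7975^2 - 9*0.7975 + 0.56*|0.7975| = -2.9148


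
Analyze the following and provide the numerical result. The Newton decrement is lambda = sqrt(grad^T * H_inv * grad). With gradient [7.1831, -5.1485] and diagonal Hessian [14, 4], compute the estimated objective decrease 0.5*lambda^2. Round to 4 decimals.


Step 1: H is diagonal, so H^(-1) * g = [0.5131, -1.2871].
Step 2: g^T H^(-1) g = sum_i g_i^2 / H_ii
  = (7.1831)^2/14 + (-5.1485)^2/4
  = 3.6855 + 6.6268 = 10.3123
Step 3: Objective decrease = 0.5 * g^T H^(-1) g = 5.1561


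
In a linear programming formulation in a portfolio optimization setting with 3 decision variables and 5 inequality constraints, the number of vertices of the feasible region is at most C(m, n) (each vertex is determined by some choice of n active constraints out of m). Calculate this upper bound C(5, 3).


Each vertex corresponds to some choice of n active constraints out of m, so the number of vertices is at most C(m, n) = m! / (n!(m-n)!).
m = 5, n = 3
Numerator: 5 * 4 * 3
Denominator: 3! = 6
C(5, 3) = 10


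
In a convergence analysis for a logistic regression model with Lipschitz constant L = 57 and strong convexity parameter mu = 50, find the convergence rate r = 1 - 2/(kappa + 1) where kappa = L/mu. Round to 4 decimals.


Step 1: Compute the condition number.
kappa = L/mu = 57/50 = 1.14
Step 2: Compute the convergence rate.
r = 1 - 2/(kappa + 1) = 1 - 2*mu/(L + mu) = (L - mu)/(L + mu) = 7/107 = 0.0654


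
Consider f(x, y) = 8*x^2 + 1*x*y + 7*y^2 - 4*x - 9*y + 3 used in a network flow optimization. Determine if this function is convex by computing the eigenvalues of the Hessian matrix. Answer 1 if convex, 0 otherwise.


The Hessian of f(x,y) = 8*x^2 + 1*x*y + 7*y^2 - 4*x - 9*y + 3 is:
H = [[16, 1], [1, 14]]
Trace = 16 + 14 = 30
Determinant = 16*14 - (1)^2 = 223
Discriminant = (30)^2 - 4*223 = 8.0
Eigenvalues: lambda_1 = 13.5858, lambda_2 = 16.4142
The function is convex.

1


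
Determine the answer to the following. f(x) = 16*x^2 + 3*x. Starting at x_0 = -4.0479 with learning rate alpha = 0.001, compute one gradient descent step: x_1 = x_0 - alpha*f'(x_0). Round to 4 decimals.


We compute the gradient at x_0 and apply the update.
f'(x) = 32*x + 3
f'(-4.0479) = 32*-4.0479 + 3 = -126.5328
x_1 = -4.0479 - 0.001*-126.5328 = -3.9214


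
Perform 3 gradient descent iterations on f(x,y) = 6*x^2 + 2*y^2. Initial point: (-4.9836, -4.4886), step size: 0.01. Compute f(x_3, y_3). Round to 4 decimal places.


Gradient descent on f(x,y) = 6*x^2 + 2*y^2.
Starting point: (-4.9836, -4.4886), alpha = 0.01
Step 1: grad_x = 2*6*-4.9836 = -59.8032, grad_y = 2*2*-4.4886 = -17.9544
  x_1 = -4.9836 - 0.01*-59.8032 = -4.3856
  y_1 = -4.4886 - 0.01*-17.9544 = -4.3091
Step 2: grad_x = 2*6*-4.3856 = -52.6268, grad_y = 2*2*-4.3091 = -17.2362
  x_2 = -4.3856 - 0.01*-52.6268 = -3.8593
  y_2 = -4.3091 - 0.01*-17.2362 = -4.1367
Step 3: grad_x = 2*6*-3.8593 = -46.3116, grad_y = 2*2*-4.1367 = -16.5468
  x_3 = -3.8593 - 0.01*-46.3116 = -3.3962
  y_3 = -4.1367 - 0.01*-16.5468 = -3.9712
f(-3.3962, -3.9712) = 6*(-3.3962)^2 + 2*(-3.9712)^2 = 100.7457


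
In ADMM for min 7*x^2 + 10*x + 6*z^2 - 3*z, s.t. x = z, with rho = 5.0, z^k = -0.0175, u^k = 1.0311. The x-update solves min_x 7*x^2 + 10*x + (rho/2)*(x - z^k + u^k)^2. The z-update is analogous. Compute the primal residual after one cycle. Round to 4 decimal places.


ADMM iteration with rho = 5.0, z^k = -0.0175, u^k = 1.0311
Step 1: x-update.
Minimize 7*x^2 + 10*x + (5.0/2)*(x + 0.0175 + 1.0311)^2
FOC: (2*7 + 5.0)*x = -10 + 5.0*(-0.0175 - 1.0311)
x^{k+1} = -0.8023
Step 2: z-update.
Minimize 6*z^2 - 3*z + (5.0/2)*(-0.8023 - z + 1.0311)^2
FOC: (2*6 + 5.0)*z = 3 + 5.0*(-0.8023 + 1.0311)
z^{k+1} = 0.2438
Step 3: u-update.
u^{k+1} = 1.0311 - 0.8023 - 0.2438 = -0.0149
Step 4: Primal residual = |-0.8023 - 0.2438| = 1.046


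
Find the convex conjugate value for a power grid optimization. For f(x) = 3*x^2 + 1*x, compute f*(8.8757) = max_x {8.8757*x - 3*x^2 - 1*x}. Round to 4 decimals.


f*(y) = sup_x {y*x - a*x^2 - b*x} = sup_x {(y-b)*x - a*x^2}
FOC: (y - b) - 2a*x = 0 => x* = (y - b)/(2a)
x* = (8.8757 - 1)/(2*3) = 1.3126
f*(8.8757) = (y-b)^2/(4a) = (8.8757 - 1)^2/(4*3)
= 62.0267/12 = 5.1689


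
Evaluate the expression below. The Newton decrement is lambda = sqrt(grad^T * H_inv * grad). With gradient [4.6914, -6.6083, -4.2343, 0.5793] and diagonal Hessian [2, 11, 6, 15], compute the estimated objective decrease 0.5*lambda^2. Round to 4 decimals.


Step 1: H is diagonal, so H^(-1) * g = [2.3457, -0.6008, -0.7057, 0.0386].
Step 2: g^T H^(-1) g = sum_i g_i^2 / H_ii
  = (4.6914)^2/2 + (-6.6083)^2/11 + (-4.2343)^2/6 + (0.5793)^2/15
  = 11.0046 + 3.97 + 2.9882 + 0.0224 = 17.9852
Step 3: Objective decrease = 0.5 * g^T H^(-1) g = 8.9926


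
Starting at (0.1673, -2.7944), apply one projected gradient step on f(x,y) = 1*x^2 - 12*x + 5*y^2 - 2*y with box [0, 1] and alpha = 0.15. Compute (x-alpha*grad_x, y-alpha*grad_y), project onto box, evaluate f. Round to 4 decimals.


Step 1: Compute gradient at (0.1673, -2.7944).
grad_x = 2*1*0.1673 - 12 = -11.6654
grad_y = 2*5*-2.7944 - 2 = -29.944
Step 2: Gradient step.
x_raw = 0.1673 - 0.15*-11.6654 = 1.9171
y_raw = -2.7944 - 0.15*-29.944 = 1.6972
Step 3: Project onto [0, 1].
x_proj = clip(1.9171) = 1.0
y_proj = clip(1.6972) = 1.0
Step 4: Evaluate f.
f(1.0, 1.0) = -8.0


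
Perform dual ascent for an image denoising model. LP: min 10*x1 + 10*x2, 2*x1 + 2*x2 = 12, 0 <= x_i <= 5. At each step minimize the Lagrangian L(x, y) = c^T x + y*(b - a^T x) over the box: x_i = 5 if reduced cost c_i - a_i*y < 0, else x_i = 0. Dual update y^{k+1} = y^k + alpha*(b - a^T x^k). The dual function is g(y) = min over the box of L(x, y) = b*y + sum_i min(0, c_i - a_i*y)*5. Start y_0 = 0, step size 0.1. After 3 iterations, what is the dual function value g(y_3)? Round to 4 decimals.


Dual ascent for LP: min 10*x1 + 10*x2, 2*x1 + 2*x2 = 12, 0 <= x_i <= 5
Step 1: y^k = 0.0, reduced costs: (10.0, 10.0)
  x^k = (0.0, 0.0), subgradient = b - a^T x = 12.0
  y^{k+1} = 0.0 + 0.1*12.0 = 1.2
Step 2: y^k = 1.2, reduced costs: (7.6, 7.6)
  x^k = (0.0, 0.0), subgradient = b - a^T x = 12.0
  y^{k+1} = 1.2 + 0.1*12.0 = 2.4
Step 3: y^k = 2.4, reduced costs: (5.2, 5.2)
  x^k = (0.0, 0.0), subgradient = b - a^T x = 12.0
  y^{k+1} = 2.4 + 0.1*12.0 = 3.6
Dual objective at y_3 = 3.6: reduced costs (2.8, 2.8), box minimizer x = (0.0, 0.0)
g(y_3) = b*y + (c1 - a1*y)*x1 + (c2 - a2*y)*x2 = 12*3.6 + 2.8*0.0 + 2.8*0.0 = 43.2 + 0.0 + 0.0 = 43.2


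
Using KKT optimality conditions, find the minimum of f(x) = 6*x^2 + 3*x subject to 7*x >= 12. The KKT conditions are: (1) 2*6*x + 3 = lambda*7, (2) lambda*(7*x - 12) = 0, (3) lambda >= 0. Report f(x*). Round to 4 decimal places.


Step 1: Try lambda = 0 (constraint inactive).
x_unc = -3/(2*6) = -0.25
Check: 7*-0.25 = -1.75 < 12 -- violated!
Step 2: Constraint must be active: 7*x = 12
x* = 12/7 = 1.7143 (rounded; the exact value 12/7 is used below)
lambda = (2*6*(12/7) + 3)/7 = 3.3673
Step 3: Compute optimal value.
f(x*) = 6*(12/7)^2 + 3*(12/7) = 22.7755


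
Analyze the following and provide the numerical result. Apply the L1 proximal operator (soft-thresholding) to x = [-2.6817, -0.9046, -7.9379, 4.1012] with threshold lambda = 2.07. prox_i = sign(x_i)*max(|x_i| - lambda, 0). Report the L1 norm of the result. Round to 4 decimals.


Soft-thresholding with lambda = 2.07:
prox(-2.6817) = sign(-2.6817)*max(|-2.6817| - 2.07, 0) = -0.6117
prox(-0.9046) = sign(-0.9046)*max(|-0.9046| - 2.07, 0) = 0.0
prox(-7.9379) = sign(-7.9379)*max(|-7.9379| - 2.07, 0) = -5.8679
prox(4.1012) = sign(4.1012)*max(|4.1012| - 2.07, 0) = 2.0312
prox(x) = [-0.6117, 0.0, -5.8679, 2.0312]
||prox(x)||_1 = 0.6117 + 0.0 + 5.8679 + 2.0312 = 8.5108


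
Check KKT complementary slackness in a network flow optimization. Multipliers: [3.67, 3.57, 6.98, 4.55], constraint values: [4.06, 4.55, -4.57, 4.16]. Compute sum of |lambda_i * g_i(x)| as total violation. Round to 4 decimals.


KKT complementary slackness check:
lambda_1 * g_1 = 3.67 * 4.06 = 14.9002
lambda_2 * g_2 = 3.57 * 4.55 = 16.2435
lambda_3 * g_3 = 6.98 * -4.57 = -31.8986
lambda_4 * g_4 = 4.55 * 4.16 = 18.928
Total violation = 14.9002 + 16.2435 + 31.8986 + 18.928 = 81.9703


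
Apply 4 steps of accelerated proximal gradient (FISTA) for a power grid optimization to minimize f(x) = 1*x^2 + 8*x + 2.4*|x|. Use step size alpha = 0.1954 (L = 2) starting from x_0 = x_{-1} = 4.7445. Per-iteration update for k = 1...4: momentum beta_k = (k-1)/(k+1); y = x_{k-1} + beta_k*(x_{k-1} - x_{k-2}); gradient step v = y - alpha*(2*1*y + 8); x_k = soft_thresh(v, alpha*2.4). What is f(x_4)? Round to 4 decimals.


FISTA on f(x) = 1*x^2 + 8*x + 2.4*|x|
L = 2, alpha = 0.1954
Iteration 1: beta = 0.0, y = 4.7445 + 0.0*(4.7445 - 4.7445) = 4.7445
  grad(y) = 17.489, v = y - alpha*grad = 1.3271
  prox(v) = soft_thresh(1.3271, 0.469) = 0.8582
Iteration 2: beta = 0.3333, y = 0.8582 + 0.3333*(0.8582 - 4.7445) = -0.4372
  grad(y) = 7.1255, v = y - alpha*grad = -1.8296
  prox(v) = soft_thresh(-1.8296, 0.469) = -1.3606
Iteration 3: beta = 0.5, y = -1.3606 + 0.5*(-1.3606 - 0.8582) = -2.47
  grad(y) = 3.06, v = y - alpha*grad = -3.0679
  prox(v) = soft_thresh(-3.0679, 0.469) = -2.599
Iteration 4: beta = 0.6, y = -2.599 + 0.6*(-2.599 + 1.3606) = -3.342
  grad(y) = 1.316, v = y - alpha*grad = -3.5991
  prox(v) = soft_thresh(-3.5991, 0.469) = -3.1302
f(x_4) = 1*(-3.1302)^2 + 8*(-3.1302) + 2.4*|-3.1302| = -7.731


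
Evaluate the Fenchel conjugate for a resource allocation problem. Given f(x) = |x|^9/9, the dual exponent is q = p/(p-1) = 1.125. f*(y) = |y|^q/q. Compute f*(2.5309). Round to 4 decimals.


The conjugate exponent q satisfies 1/p + 1/q = 1.
p = 9, so q = 9/(9 - 1) = 1.125
|y|^q = 2.5309^1.125 = 2.8424
f*(2.5309) = 2.8424 / 1.125 = 2.5266


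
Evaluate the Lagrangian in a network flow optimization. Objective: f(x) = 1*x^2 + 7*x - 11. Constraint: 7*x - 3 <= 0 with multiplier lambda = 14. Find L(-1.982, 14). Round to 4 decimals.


Step 1: Evaluate f(x).
f(-1.982) = 1*(-1.982)^2 + 7*(-1.982) - 11 = -20.9457
Step 2: Evaluate g(x).
g(-1.982) = 7*-1.982 - 3 = -16.874
Step 3: Compute Lagrangian.
L = -20.9457 + 14*-16.874 = -257.1817


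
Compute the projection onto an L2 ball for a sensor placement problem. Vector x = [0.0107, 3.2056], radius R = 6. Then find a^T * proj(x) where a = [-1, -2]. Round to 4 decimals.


Step 1: Compute ||x|| (intermediates to 6 decimals).
||x|| = sqrt(0.0107^2 + 3.2056^2) = 3.205618
Step 2: Project.
Since ||x|| <= R, proj = x (no scaling needed).
proj(x) = [0.0107, 3.2056]
Step 3: Dot product.
a^T * proj(x) = -1*0.0107 - 2*3.2056 = -6.4219


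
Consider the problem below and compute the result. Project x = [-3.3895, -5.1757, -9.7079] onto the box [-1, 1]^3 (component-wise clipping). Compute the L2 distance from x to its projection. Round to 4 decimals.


Project each component onto [-1, 1].
clip(-3.3895) = -1.0, clip(-5.1757) = -1.0, clip(-9.7079) = -1.0
Projection = [-1.0, -1.0, -1.0]
Squared diffs: [5.7097, 17.4365, 75.8275]
Distance = sqrt(98.9737) = 9.9486


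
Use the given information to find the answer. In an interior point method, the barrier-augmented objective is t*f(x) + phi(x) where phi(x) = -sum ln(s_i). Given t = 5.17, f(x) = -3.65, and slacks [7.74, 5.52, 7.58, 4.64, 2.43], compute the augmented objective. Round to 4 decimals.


Step 1: Compute log-barrier.
ln values: [2.0464, 1.7084, 2.0255, 1.5347, 0.8879]
phi = -(2.0464 + 1.7084 + 2.0255 + 1.5347 + 0.8879) = -8.2029
Step 2: Compute augmented objective.
t*f(x) = 5.17*-3.65 = -18.8705
Total = -18.8705 - 8.2029 = -27.0734


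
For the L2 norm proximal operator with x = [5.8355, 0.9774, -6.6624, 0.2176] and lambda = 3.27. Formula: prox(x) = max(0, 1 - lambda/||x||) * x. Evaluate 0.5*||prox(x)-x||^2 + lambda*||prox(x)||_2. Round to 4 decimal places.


Step 1: Compute ||x||.
||x|| = 8.9131
Step 2: Compute scaling factor.
scale = max(0, 1 - 3.27/8.9131) = 0.6331
Step 3: prox(x) = [3.6946, 0.6188, -4.2181, 0.1378]
||prox(x)|| = 5.6431
Step 4: Proximal objective.
0.5*||prox-x||^2 = 5.3465
lambda*||prox|| = 18.4529
Total = 23.7994


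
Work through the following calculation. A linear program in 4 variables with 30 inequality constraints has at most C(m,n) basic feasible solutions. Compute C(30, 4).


Each vertex corresponds to some choice of n active constraints out of m, so the number of vertices is at most C(m, n) = m! / (n!(m-n)!).
m = 30, n = 4
Numerator: 30 * 29 * 28 * 27
Denominator: 4! = 24
C(30, 4) = 27405


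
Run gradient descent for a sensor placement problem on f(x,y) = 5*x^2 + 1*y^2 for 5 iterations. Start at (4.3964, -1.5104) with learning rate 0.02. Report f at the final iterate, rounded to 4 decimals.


Gradient descent on f(x,y) = 5*x^2 + 1*y^2.
Starting point: (4.3964, -1.5104), alpha = 0.02
Step 1: grad_x = 2*5*4.3964 = 43.964, grad_y = 2*1*-1.5104 = -3.0208
  x_1 = 4.3964 - 0.02*43.964 = 3.5171
  y_1 = -1.5104 - 0.02*-3.0208 = -1.45
Step 2: grad_x = 2*5*3.5171 = 35.1712, grad_y = 2*1*-1.45 = -2.9
  x_2 = 3.5171 - 0.02*35.1712 = 2.8137
  y_2 = -1.45 - 0.02*-2.9 = -1.392
Step 3: grad_x = 2*5*2.8137 = 28.137, grad_y = 2*1*-1.392 = -2.784
  x_3 = 2.8137 - 0.02*28.137 = 2.251
  y_3 = -1.392 - 0.02*-2.784 = -1.3363
Step 4: grad_x = 2*5*2.251 = 22.5096, grad_y = 2*1*-1.3363 = -2.6726
  x_4 = 2.251 - 0.02*22.5096 = 1.8008
  y_4 = -1.3363 - 0.02*-2.6726 = -1.2829
Step 5: grad_x = 2*5*1.8008 = 18.0077, grad_y = 2*1*-1.2829 = -2.5657
  x_5 = 1.8008 - 0.02*18.0077 = 1.4406
  y_5 = -1.2829 - 0.02*-2.5657 = -1.2315
f(1.4406, -1.2315) = 5*1.4406^2 + 1*(-1.2315)^2 = 11.8935


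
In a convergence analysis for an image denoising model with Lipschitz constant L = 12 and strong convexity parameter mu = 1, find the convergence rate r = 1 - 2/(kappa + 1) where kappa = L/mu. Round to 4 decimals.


Step 1: Compute the condition number.
kappa = L/mu = 12/1 = 12.0
Step 2: Compute the convergence rate.
r = 1 - 2/(kappa + 1) = 1 - 2*mu/(L + mu) = (L - mu)/(L + mu) = 11/13 = 0.8462


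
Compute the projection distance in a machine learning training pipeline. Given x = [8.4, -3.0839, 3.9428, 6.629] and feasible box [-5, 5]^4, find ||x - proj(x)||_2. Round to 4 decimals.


Project each component onto [-5, 5].
clip(8.4) = 5.0, clip(-3.0839) = -3.0839, clip(3.9428) = 3.9428, clip(6.629) = 5.0
Projection = [5.0, -3.0839, 3.9428, 5.0]
Squared diffs: [11.56, 0.0, 0.0, 2.6536]
Distance = sqrt(14.2136) = 3.7701


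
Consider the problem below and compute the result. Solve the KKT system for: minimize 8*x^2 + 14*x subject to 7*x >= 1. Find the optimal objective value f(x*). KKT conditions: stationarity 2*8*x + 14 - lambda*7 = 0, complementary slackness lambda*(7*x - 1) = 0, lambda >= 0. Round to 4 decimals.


Step 1: Try lambda = 0 (constraint inactive).
x_unc = -14/(2*8) = -0.875
Check: 7*-0.875 = -6.125 < 1 -- violated!
Step 2: Constraint must be active: 7*x = 1
x* = 1/7 = 0.1429 (rounded; the exact value 1/7 is used below)
lambda = (2*8*(1/7) + 14)/7 = 2.3265
Step 3: Compute optimal value.
f(x*) = 8*(1/7)^2 + 14*(1/7) = 2.1633


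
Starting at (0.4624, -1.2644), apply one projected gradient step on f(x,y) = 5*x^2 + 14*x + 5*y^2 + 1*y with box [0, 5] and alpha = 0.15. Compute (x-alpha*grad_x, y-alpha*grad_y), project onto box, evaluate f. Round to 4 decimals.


Step 1: Compute gradient at (0.4624, -1.2644).
grad_x = 2*5*0.4624 + 14 = 18.624
grad_y = 2*5*-1.2644 + 1 = -11.644
Step 2: Gradient step.
x_raw = 0.4624 - 0.15*18.624 = -2.3312
y_raw = -1.2644 - 0.15*-11.644 = 0.4822
Step 3: Project onto [0, 5].
x_proj = clip(-2.3312) = 0.0
y_proj = clip(0.4822) = 0.4822
Step 4: Evaluate f.
f(0.0, 0.4822) = 1.6448


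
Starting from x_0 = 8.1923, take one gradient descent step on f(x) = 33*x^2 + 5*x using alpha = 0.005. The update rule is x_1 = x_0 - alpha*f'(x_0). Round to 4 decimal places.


We compute the gradient at x_0 and apply the update.
f'(x) = 66*x + 5
f'(8.1923) = 66*8.1923 + 5 = 545.6918
x_1 = 8.1923 - 0.005*545.6918 = 5.4638


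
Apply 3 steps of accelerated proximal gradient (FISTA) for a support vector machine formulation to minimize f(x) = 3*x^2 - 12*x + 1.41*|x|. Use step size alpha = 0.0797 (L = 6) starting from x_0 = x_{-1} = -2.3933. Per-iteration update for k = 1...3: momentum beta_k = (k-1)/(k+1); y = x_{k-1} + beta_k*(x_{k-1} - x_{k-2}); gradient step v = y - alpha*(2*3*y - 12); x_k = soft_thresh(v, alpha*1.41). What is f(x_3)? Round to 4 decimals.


FISTA on f(x) = 3*x^2 - 12*x + 1.41*|x|
L = 6, alpha = 0.0797
Iteration 1: beta = 0.0, y = -2.3933 + 0.0*(-2.3933 + 2.3933) = -2.3933
  grad(y) = -26.3598, v = y - alpha*grad = -0.2924
  prox(v) = soft_thresh(-0.2924, 0.1124) = -0.18
Iteration 2: beta = 0.3333, y = -0.18 + 0.3333*(-0.18 + 2.3933) = 0.5577
  grad(y) = -8.6538, v = y - alpha*grad = 1.2474
  prox(v) = soft_thresh(1.2474, 0.1124) = 1.135
Iteration 3: beta = 0.5, y = 1.135 + 0.5*(1.135 + 0.18) = 1.7926
  grad(y) = -1.2446, v = y - alpha*grad = 1.8918
  prox(v) = soft_thresh(1.8918, 0.1124) = 1.7794
f(x_3) = 3*1.7794^2 - 12*1.7794 + 1.41*|1.7794| = -9.3451


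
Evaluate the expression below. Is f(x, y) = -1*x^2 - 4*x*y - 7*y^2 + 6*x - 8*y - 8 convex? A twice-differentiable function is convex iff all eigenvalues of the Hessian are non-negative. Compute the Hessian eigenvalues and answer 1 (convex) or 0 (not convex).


The Hessian of f(x,y) = -1*x^2 - 4*x*y - 7*y^2 + 6*x - 8*y - 8 is:
H = [[-2, -4], [-4, -14]]
Trace = -2 - 14 = -16
Determinant = -2*-14 - (-4)^2 = 12
Discriminant = (-16)^2 - 4*12 = 208.0
Eigenvalues: lambda_1 = -15.2111, lambda_2 = -0.7889
The function is not convex.

0


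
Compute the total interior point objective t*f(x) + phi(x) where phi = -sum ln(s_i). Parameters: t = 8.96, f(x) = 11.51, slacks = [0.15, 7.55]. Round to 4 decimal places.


Step 1: Compute log-barrier.
ln values: [-1.8971, 2.0215]
phi = -(-1.8971 + 2.0215) = -0.1244
Step 2: Compute augmented objective.
t*f(x) = 8.96*11.51 = 103.1296
Total = 103.1296 - 0.1244 = 103.0052


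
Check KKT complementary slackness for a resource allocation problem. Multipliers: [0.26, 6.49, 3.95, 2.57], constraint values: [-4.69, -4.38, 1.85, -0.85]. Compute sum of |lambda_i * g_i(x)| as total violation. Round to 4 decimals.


KKT complementary slackness check:
lambda_1 * g_1 = 0.26 * -4.69 = -1.2194
lambda_2 * g_2 = 6.49 * -4.38 = -28.4262
lambda_3 * g_3 = 3.95 * 1.85 = 7.3075
lambda_4 * g_4 = 2.57 * -0.85 = -2.1845
Total violation = 1.2194 + 28.4262 + 7.3075 + 2.1845 = 39.1376


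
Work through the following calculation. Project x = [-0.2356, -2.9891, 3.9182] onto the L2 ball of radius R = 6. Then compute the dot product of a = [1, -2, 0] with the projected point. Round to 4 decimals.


Step 1: Compute ||x|| (intermediates to 6 decimals).
||x|| = sqrt((-0.2356)^2 + (-2.9891)^2 + 3.9182^2) = 4.933814
Step 2: Project.
Since ||x|| <= R, proj = x (no scaling needed).
proj(x) = [-0.2356, -2.9891, 3.9182]
Step 3: Dot product.
a^T * proj(x) = 1*(-0.2356) - 2*(-2.9891) + 0*3.9182 = 5.7426


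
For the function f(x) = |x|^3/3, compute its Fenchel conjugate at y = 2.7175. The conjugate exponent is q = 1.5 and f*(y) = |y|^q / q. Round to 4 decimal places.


The conjugate exponent q satisfies 1/p + 1/q = 1.
p = 3, so q = 3/(3 - 1) = 1.5
|y|^q = 2.7175^1.5 = 4.4798
f*(2.7175) = 4.4798 / 1.5 = 2.9865


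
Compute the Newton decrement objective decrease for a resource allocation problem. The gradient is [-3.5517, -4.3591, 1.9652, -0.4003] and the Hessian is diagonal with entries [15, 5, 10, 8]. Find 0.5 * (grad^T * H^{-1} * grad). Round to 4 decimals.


Step 1: H is diagonal, so H^(-1) * g = [-0.2368, -0.8718, 0.1965, -0.05].
Step 2: g^T H^(-1) g = sum_i g_i^2 / H_ii
  = (-3.5517)^2/15 + (-4.3591)^2/5 + (1.9652)^2/10 + (-0.4003)^2/8
  = 0.841 + 3.8004 + 0.3862 + 0.02 = 5.0476
Step 3: Objective decrease = 0.5 * g^T H^(-1) g = 2.5238


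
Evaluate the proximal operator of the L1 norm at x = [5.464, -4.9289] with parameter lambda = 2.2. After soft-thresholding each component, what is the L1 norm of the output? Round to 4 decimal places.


Soft-thresholding with lambda = 2.2:
prox(5.464) = sign(5.464)*max(|5.464| - 2.2, 0) = 3.264
prox(-4.9289) = sign(-4.9289)*max(|-4.9289| - 2.2, 0) = -2.7289
prox(x) = [3.264, -2.7289]
||prox(x)||_1 = 3.264 + 2.7289 = 5.9929


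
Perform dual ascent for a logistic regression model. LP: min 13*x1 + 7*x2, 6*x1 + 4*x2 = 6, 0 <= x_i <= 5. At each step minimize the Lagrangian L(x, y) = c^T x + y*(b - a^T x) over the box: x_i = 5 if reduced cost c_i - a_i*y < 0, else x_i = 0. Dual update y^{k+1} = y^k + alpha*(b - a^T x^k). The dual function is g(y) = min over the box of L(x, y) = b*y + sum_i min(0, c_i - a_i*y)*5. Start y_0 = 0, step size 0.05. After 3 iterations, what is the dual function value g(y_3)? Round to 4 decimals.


Dual ascent for LP: min 13*x1 + 7*x2, 6*x1 + 4*x2 = 6, 0 <= x_i <= 5
Step 1: y^k = 0.0, reduced costs: (13.0, 7.0)
  x^k = (0.0, 0.0), subgradient = b - a^T x = 6.0
  y^{k+1} = 0.0 + 0.05*6.0 = 0.3
Step 2: y^k = 0.3, reduced costs: (11.2, 5.8)
  x^k = (0.0, 0.0), subgradient = b - a^T x = 6.0
  y^{k+1} = 0.3 + 0.05*6.0 = 0.6
Step 3: y^k = 0.6, reduced costs: (9.4, 4.6)
  x^k = (0.0, 0.0), subgradient = b - a^T x = 6.0
  y^{k+1} = 0.6 + 0.05*6.0 = 0.9
Dual objective at y_3 = 0.9: reduced costs (7.6, 3.4), box minimizer x = (0.0, 0.0)
g(y_3) = b*y + (c1 - a1*y)*x1 + (c2 - a2*y)*x2 = 6*0.9 + 7.6*0.0 + 3.4*0.0 = 5.4 + 0.0 + 0.0 = 5.4


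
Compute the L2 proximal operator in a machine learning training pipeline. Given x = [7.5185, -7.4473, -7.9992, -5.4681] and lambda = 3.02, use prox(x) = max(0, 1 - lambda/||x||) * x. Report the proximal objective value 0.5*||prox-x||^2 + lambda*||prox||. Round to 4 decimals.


Step 1: Compute ||x||.
||x|| = 14.3484
Step 2: Compute scaling factor.
scale = max(0, 1 - 3.02/14.3484) = 0.7895
Step 3: prox(x) = [5.936, -5.8798, -6.3156, -4.3172]
||prox(x)|| = 11.3284
Step 4: Proximal objective.
0.5*||prox-x||^2 = 4.5602
lambda*||prox|| = 34.2118
Total = 38.7721


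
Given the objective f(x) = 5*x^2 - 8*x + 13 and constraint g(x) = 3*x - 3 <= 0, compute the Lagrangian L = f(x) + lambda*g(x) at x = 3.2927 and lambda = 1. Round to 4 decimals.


Step 1: Evaluate f(x).
f(3.2927) = 5*3.2927^2 - 8*3.2927 + 13 = 40.8678
Step 2: Evaluate g(x).
g(3.2927) = 3*3.2927 - 3 = 6.8781
Step 3: Compute Lagrangian.
L = 40.8678 + 1*6.8781 = 47.7459


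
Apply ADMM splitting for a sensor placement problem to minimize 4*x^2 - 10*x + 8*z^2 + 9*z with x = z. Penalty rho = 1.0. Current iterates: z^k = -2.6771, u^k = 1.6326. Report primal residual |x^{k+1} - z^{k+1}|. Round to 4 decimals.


ADMM iteration with rho = 1.0, z^k = -2.6771, u^k = 1.6326
Step 1: x-update.
Minimize 4*x^2 - 10*x + (1.0/2)*(x + 2.6771 + 1.6326)^2
FOC: (2*4 + 1.0)*x = 10 + 1.0*(-2.6771 - 1.6326)
x^{k+1} = 0.6323
Step 2: z-update.
Minimize 8*z^2 + 9*z + (1.0/2)*(0.6323 - z + 1.6326)^2
FOC: (2*8 + 1.0)*z = -9 + 1.0*(0.6323 + 1.6326)
z^{k+1} = -0.3962
Step 3: u-update.
u^{k+1} = 1.6326 + 0.6323 + 0.3962 = 2.661
Step 4: Primal residual = |0.6323 + 0.3962| = 1.0284


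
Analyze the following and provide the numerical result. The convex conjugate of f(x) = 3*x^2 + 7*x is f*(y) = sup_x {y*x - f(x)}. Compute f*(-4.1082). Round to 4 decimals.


f*(y) = sup_x {y*x - a*x^2 - b*x} = sup_x {(y-b)*x - a*x^2}
FOC: (y - b) - 2a*x = 0 => x* = (y - b)/(2a)
x* = (-4.1082 - 7)/(2*3) = -1.8514
f*(-4.1082) = (y-b)^2/(4a) = (-4.1082 - 7)^2/(4*3)
= 123.3921/12 = 10.2827


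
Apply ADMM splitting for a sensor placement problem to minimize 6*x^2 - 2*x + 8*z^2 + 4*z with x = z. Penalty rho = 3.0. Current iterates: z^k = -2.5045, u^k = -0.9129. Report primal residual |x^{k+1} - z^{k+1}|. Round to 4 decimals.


ADMM iteration with rho = 3.0, z^k = -2.5045, u^k = -0.9129
Step 1: x-update.
Minimize 6*x^2 - 2*x + (3.0/2)*(x + 2.5045 - 0.9129)^2
FOC: (2*6 + 3.0)*x = 2 + 3.0*(-2.5045 + 0.9129)
x^{k+1} = -0.185
Step 2: z-update.
Minimize 8*z^2 + 4*z + (3.0/2)*(-0.185 - z - 0.9129)^2
FOC: (2*8 + 3.0)*z = -4 + 3.0*(-0.185 - 0.9129)
z^{k+1} = -0.3839
Step 3: u-update.
u^{k+1} = -0.9129 - 0.185 + 0.3839 = -0.714
Step 4: Primal residual = |-0.185 + 0.3839| = 0.1989


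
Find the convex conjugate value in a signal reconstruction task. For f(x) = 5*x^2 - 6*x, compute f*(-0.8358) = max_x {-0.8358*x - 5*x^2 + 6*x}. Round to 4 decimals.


f*(y) = sup_x {y*x - a*x^2 - b*x} = sup_x {(y-b)*x - a*x^2}
FOC: (y - b) - 2a*x = 0 => x* = (y - b)/(2a)
x* = (-0.8358 + 6)/(2*5) = 0.5164
f*(-0.8358) = (y-b)^2/(4a) = (-0.8358 + 6)^2/(4*5)
= 26.669/20 = 1.3334


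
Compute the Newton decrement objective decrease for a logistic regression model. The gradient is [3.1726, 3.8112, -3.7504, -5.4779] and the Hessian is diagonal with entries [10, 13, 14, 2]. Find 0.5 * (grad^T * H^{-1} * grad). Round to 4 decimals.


Step 1: H is diagonal, so H^(-1) * g = [0.3173, 0.2932, -0.2679, -2.739].
Step 2: g^T H^(-1) g = sum_i g_i^2 / H_ii
  = (3.1726)^2/10 + (3.8112)^2/13 + (-3.7504)^2/14 + (-5.4779)^2/2
  = 1.0065 + 1.1173 + 1.0047 + 15.0037 = 18.1322
Step 3: Objective decrease = 0.5 * g^T H^(-1) g = 9.0661
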